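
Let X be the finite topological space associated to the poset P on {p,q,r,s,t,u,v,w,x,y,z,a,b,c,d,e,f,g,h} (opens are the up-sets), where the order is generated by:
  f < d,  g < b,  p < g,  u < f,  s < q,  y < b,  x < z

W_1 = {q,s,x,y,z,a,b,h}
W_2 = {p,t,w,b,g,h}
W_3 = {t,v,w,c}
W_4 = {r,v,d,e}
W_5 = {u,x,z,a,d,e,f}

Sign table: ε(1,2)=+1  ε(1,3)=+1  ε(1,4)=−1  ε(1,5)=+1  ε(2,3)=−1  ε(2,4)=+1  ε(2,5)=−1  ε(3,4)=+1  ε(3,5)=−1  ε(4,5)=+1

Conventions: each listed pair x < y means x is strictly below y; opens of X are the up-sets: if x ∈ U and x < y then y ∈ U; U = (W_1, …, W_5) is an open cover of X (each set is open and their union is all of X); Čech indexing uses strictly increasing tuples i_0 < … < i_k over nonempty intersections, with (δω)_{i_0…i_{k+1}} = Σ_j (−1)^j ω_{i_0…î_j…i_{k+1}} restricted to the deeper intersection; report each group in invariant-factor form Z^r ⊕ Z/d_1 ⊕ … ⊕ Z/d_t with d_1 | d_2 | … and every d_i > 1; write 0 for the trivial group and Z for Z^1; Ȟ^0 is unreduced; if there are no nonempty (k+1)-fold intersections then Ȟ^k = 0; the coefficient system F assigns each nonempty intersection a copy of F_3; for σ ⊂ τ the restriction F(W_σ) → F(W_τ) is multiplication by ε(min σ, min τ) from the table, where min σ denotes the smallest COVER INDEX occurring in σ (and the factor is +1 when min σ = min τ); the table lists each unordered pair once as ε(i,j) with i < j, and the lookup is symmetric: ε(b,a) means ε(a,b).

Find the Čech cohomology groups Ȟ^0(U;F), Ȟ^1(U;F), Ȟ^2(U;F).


nonempty intersections:
  W12={b,h} W15={x,z,a} W23={t,w} W34={v} W45={d,e}
C dims 5,5; δ0: rk_F3 5
Ȟ^0: (5−5)−0=0 ⇒ 0
Ȟ^1: (5−0)−5=0 ⇒ 0
Ȟ^2: (0−0)−0=0 ⇒ 0

Ȟ^0 ≅ 0; Ȟ^1 ≅ 0; Ȟ^2 ≅ 0


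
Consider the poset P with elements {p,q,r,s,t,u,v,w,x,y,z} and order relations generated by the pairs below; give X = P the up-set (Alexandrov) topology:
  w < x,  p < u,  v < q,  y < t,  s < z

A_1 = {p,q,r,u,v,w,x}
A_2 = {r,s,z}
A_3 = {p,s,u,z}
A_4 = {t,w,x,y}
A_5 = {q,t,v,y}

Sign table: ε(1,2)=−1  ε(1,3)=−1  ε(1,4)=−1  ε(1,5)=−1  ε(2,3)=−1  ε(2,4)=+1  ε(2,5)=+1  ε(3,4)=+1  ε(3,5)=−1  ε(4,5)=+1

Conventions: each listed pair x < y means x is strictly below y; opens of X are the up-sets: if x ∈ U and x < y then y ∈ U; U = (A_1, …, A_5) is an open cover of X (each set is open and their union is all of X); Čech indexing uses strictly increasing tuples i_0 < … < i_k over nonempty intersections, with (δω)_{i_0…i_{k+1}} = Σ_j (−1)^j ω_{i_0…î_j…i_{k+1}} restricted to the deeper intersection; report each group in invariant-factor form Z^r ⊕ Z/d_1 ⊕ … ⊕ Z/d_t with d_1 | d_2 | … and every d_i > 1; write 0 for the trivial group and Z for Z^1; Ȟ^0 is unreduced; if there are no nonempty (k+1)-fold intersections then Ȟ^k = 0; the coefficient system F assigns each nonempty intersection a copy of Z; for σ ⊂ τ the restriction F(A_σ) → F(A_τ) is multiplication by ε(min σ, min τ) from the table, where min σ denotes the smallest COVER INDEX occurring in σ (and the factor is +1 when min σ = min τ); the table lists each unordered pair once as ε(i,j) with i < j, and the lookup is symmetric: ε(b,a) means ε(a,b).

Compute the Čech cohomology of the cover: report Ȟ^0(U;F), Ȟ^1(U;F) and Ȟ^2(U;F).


Ȟ^0(U;F) ≅ 0; Ȟ^1(U;F) ≅ Z ⊕ Z/2; Ȟ^2(U;F) ≅ 0

intersection data:
  A12={r} A13={p,u} A14={w,x} A15={q,v} A23={s,z} A45={t,y}
C dims 5,6; δ0: rk 5, SNF 1^4·2
Ȟ^0 = (5 − 5) − 0 = 0, so Ȟ^0 ≅ 0
Ȟ^1 = (6 − 0) − 5 = 1 plus torsion [2], so Ȟ^1 ≅ Z ⊕ Z/2
Ȟ^2 = (0 − 0) − 0 = 0, so Ȟ^2 ≅ 0


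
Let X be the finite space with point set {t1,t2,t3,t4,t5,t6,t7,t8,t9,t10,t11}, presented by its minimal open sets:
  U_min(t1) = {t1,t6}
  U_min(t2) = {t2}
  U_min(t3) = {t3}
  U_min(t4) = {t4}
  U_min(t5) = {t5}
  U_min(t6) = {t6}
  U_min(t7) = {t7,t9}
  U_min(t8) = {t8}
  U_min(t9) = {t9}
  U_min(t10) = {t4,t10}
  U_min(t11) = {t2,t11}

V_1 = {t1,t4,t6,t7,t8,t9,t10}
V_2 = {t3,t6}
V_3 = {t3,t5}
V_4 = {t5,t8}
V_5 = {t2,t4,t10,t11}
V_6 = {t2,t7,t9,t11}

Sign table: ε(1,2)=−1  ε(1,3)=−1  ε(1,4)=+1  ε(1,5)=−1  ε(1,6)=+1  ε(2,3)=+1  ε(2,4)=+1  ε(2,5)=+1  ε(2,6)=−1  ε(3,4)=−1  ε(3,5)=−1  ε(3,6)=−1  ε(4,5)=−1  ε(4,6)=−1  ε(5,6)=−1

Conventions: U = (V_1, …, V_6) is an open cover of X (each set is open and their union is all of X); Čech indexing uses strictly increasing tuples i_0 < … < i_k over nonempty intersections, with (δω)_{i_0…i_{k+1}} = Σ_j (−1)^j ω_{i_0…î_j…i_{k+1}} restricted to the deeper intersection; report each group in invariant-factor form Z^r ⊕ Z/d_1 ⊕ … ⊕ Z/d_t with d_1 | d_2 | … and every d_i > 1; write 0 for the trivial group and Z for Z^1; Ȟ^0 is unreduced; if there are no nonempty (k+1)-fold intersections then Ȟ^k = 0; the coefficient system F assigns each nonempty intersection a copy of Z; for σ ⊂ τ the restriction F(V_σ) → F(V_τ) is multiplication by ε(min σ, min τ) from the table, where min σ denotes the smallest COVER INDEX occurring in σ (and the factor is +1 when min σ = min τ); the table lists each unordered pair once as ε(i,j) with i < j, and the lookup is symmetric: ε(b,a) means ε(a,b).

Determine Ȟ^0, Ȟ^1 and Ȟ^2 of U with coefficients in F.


Ȟ^0(U;F) ≅ Z; Ȟ^1(U;F) ≅ Z^2; Ȟ^2(U;F) ≅ 0

intersection data:
  V12={t6} V14={t8} V15={t4,t10} V16={t7,t9} V23={t3} V34={t5} V56={t2,t11}
C dims 6,7; δ0: rk 5, SNF 1^5
Ȟ^0 = (6 − 5) − 0 = 1, so Ȟ^0 ≅ Z
Ȟ^1 = (7 − 0) − 5 = 2, so Ȟ^1 ≅ Z^2
Ȟ^2 = (0 − 0) − 0 = 0, so Ȟ^2 ≅ 0


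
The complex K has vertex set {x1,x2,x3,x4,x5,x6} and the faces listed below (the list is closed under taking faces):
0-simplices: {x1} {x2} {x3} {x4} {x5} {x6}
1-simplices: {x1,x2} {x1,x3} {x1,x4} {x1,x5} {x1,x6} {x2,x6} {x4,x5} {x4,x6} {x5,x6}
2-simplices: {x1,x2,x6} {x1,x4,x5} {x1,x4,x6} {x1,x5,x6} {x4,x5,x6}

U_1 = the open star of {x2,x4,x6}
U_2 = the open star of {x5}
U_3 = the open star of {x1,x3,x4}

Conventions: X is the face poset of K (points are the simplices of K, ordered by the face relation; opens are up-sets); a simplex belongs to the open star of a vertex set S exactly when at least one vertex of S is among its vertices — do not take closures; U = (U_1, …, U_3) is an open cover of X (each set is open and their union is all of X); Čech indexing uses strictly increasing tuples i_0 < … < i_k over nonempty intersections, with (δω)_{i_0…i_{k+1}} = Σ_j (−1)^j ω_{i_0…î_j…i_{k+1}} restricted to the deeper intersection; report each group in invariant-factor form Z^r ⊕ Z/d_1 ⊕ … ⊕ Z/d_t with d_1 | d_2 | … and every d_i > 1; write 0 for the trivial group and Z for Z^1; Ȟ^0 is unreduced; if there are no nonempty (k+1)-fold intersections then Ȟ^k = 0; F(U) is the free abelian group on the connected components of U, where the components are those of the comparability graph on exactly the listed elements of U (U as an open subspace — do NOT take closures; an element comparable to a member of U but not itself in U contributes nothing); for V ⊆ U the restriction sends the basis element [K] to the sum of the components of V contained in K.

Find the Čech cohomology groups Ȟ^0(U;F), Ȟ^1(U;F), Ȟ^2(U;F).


nonempty intersections:
  U1={{x2},{x4},{x6},{x1,x2},{x1,x4},{x1,x6},{x2,x6},{x4,x5},{x4,x6},{x5,x6},{x1,x2,x6},{x1,x4,x5},{x1,x4,x6},{x1,x5,x6},{x4,x5,x6}} U2={{x5},{x1,x5},{x4,x5},{x5,x6},{x1,x4,x5},{x1,x5,x6},{x4,x5,x6}} U3={{x1},{x3},{x4},{x1,x2},{x1,x3},{x1,x4},{x1,x5},{x1,x6},{x4,x5},{x4,x6},{x1,x2,x6},{x1,x4,x5},{x1,x4,x6},{x1,x5,x6},{x4,x5,x6}}
  U12={{x4,x5},{x5,x6},{x1,x4,x5},{x1,x5,x6},{x4,x5,x6}} U13={{x4},{x1,x2},{x1,x4},{x1,x6},{x4,x5},{x4,x6},{x1,x2,x6},{x1,x4,x5},{x1,x4,x6},{x1,x5,x6},{x4,x5,x6}} U23={{x1,x5},{x4,x5},{x1,x4,x5},{x1,x5,x6},{x4,x5,x6}}
  U123={{x4,x5},{x1,x4,x5},{x1,x5,x6},{x4,x5,x6}}
components per intersection:
  U1: {{x2},{x4},{x6},{x1,x2},{x1,x4},{x1,x6},{x2,x6},{x4,x5},{x4,x6},{x5,x6},{x1,x2,x6},{x1,x4,x5},{x1,x4,x6},{x1,x5,x6},{x4,x5,x6}}
  U2: {{x5},{x1,x5},{x4,x5},{x5,x6},{x1,x4,x5},{x1,x5,x6},{x4,x5,x6}}
  U3: {{x1},{x3},{x4},{x1,x2},{x1,x3},{x1,x4},{x1,x5},{x1,x6},{x4,x5},{x4,x6},{x1,x2,x6},{x1,x4,x5},{x1,x4,x6},{x1,x5,x6},{x4,x5,x6}}
  U12: {{x4,x5},{x5,x6},{x1,x4,x5},{x1,x5,x6},{x4,x5,x6}}
  U13: {{x4},{x1,x2},{x1,x4},{x1,x6},{x4,x5},{x4,x6},{x1,x2,x6},{x1,x4,x5},{x1,x4,x6},{x1,x5,x6},{x4,x5,x6}}
  U23: {{x1,x5},{x4,x5},{x1,x4,x5},{x1,x5,x6},{x4,x5,x6}}
  U123: {{x4,x5},{x1,x4,x5},{x4,x5,x6}} {{x1,x5,x6}}
C dims 3,3,2; δ0: rk 2, SNF 1^2; δ1: rk 1, SNF 1^1
Ȟ^0: (3−2)−0=1 ⇒ Z
Ȟ^1: (3−1)−2=0 ⇒ 0
Ȟ^2: (2−0)−1=1 ⇒ Z

Ȟ^0(U;F) ≅ Z,  Ȟ^1(U;F) ≅ 0,  Ȟ^2(U;F) ≅ Z


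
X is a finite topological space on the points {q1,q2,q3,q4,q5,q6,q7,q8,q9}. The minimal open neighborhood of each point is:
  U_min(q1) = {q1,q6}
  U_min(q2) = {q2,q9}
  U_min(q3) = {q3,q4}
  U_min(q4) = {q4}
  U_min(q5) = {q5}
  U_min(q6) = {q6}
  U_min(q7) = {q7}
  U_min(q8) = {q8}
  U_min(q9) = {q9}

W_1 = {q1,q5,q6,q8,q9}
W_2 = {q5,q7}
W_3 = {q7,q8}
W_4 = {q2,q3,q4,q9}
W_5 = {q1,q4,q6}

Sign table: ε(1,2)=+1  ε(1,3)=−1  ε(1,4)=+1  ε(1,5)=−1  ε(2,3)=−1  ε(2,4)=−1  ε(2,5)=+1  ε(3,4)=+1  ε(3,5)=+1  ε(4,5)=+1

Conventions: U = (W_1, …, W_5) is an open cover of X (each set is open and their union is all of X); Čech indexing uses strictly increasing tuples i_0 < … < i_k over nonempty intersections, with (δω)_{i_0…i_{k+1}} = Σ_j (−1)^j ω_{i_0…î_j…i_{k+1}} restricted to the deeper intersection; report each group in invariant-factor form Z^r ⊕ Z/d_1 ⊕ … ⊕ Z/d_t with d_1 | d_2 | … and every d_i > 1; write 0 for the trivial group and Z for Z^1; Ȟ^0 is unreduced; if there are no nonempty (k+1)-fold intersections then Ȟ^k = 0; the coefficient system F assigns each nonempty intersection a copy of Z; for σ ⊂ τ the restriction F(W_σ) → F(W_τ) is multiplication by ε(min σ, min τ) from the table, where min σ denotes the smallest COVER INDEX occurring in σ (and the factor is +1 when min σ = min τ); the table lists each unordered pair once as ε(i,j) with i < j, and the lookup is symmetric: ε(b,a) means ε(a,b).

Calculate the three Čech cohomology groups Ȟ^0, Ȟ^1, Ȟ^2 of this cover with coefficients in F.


intersection data:
  W12={q5} W13={q8} W14={q9} W15={q1,q6} W23={q7} W45={q4}
C dims 5,6; δ0: rk 5, SNF 1^4·2
Ȟ^0 = (5 − 5) − 0 = 0, so Ȟ^0 ≅ 0
Ȟ^1 = (6 − 0) − 5 = 1 plus torsion [2], so Ȟ^1 ≅ Z ⊕ Z/2
Ȟ^2 = (0 − 0) − 0 = 0, so Ȟ^2 ≅ 0

Ȟ^0 ≅ 0; Ȟ^1 ≅ Z ⊕ Z/2; Ȟ^2 ≅ 0


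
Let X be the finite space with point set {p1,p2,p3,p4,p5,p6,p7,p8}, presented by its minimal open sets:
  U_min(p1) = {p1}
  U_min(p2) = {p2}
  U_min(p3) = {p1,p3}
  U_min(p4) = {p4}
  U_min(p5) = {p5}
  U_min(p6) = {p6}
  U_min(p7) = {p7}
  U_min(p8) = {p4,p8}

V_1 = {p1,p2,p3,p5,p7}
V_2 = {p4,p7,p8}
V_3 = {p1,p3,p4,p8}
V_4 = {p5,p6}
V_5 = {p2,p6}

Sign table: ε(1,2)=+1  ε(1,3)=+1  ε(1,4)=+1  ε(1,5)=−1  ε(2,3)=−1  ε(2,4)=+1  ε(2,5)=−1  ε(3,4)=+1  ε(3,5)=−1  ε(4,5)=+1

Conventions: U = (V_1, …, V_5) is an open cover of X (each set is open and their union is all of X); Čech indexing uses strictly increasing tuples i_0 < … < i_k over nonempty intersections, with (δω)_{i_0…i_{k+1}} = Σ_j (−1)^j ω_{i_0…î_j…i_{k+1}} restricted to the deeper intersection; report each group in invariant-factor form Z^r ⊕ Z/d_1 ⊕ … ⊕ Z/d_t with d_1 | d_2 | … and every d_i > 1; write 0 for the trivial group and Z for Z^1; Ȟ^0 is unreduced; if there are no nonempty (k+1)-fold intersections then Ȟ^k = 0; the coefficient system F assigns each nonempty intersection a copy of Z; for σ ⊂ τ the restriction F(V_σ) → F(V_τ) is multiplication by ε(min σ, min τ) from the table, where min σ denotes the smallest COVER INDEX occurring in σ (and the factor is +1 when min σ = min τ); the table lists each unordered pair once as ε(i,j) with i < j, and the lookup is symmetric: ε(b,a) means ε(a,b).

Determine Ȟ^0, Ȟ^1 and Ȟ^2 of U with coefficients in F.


nerve of the cover:
  V12={p7} V13={p1,p3} V14={p5} V15={p2} V23={p4,p8} V45={p6}
C dims 5,6; δ0: rk 5, SNF 1^4·2
Ȟ^0 = (5 − 5) − 0 = 0, so Ȟ^0 ≅ 0
Ȟ^1 = (6 − 0) − 5 = 1 plus torsion [2], so Ȟ^1 ≅ Z ⊕ Z/2
Ȟ^2 = (0 − 0) − 0 = 0, so Ȟ^2 ≅ 0

Ȟ^0(U;F) ≅ 0, Ȟ^1(U;F) ≅ Z ⊕ Z/2 and Ȟ^2(U;F) ≅ 0


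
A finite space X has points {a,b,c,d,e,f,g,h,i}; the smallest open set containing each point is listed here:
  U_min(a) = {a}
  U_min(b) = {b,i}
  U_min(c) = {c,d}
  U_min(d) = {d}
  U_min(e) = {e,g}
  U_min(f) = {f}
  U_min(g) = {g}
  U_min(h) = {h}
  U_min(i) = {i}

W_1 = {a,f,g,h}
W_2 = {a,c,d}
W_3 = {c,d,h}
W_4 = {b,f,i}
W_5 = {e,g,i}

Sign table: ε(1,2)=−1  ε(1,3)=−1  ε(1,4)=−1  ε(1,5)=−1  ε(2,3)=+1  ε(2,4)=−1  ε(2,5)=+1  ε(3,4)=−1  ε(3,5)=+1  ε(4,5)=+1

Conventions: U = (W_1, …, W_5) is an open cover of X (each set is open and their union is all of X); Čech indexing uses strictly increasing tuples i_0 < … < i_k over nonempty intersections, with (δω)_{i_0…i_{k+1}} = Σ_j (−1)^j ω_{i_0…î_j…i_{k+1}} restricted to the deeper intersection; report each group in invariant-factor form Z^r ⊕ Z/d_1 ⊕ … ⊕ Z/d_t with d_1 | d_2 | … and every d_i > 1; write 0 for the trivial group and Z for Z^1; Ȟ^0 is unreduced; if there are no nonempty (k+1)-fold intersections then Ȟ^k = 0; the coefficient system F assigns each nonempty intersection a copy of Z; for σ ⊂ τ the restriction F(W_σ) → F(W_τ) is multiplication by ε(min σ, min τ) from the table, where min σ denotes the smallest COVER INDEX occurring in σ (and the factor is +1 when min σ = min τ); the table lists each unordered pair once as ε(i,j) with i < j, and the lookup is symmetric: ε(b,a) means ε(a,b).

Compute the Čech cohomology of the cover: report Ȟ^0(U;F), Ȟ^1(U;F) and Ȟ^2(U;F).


intersection data:
  W12={a} W13={h} W14={f} W15={g} W23={c,d} W45={i}
C dims 5,6; δ0: rk 4, SNF 1^4
Ȟ^0 = (5 − 4) − 0 = 1, so Ȟ^0 ≅ Z
Ȟ^1 = (6 − 0) − 4 = 2, so Ȟ^1 ≅ Z^2
Ȟ^2 = (0 − 0) − 0 = 0, so Ȟ^2 ≅ 0

Ȟ^0 = Z, Ȟ^1 = Z^2, Ȟ^2 = 0


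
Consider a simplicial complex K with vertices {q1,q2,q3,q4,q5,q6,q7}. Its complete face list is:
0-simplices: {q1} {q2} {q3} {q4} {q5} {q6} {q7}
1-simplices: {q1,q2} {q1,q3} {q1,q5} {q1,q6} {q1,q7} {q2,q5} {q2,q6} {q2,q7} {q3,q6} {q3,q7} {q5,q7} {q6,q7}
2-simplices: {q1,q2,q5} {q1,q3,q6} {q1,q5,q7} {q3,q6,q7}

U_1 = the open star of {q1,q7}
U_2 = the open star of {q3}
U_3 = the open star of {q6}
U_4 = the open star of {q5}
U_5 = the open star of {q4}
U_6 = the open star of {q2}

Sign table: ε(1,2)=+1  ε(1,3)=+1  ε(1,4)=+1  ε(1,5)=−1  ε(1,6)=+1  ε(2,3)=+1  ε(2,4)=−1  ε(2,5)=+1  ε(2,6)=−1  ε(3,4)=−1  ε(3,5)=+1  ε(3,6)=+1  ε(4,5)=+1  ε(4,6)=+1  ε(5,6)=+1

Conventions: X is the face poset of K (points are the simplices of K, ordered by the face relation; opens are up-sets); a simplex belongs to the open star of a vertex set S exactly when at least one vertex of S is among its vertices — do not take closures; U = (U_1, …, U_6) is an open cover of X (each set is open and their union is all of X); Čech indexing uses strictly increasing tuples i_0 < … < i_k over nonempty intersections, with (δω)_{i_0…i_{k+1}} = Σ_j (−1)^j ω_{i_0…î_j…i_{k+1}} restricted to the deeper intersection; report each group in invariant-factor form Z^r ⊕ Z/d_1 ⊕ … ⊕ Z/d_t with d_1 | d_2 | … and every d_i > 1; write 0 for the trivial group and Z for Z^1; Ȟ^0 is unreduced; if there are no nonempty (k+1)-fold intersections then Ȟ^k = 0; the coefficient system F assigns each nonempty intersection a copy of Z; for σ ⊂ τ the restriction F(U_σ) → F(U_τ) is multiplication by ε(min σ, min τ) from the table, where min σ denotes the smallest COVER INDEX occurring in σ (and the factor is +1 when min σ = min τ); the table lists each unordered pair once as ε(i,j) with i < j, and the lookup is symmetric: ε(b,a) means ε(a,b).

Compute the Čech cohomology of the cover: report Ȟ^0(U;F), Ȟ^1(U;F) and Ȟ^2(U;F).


Ȟ^0(U;F) ≅ Z^2,  Ȟ^1(U;F) ≅ Z,  Ȟ^2(U;F) ≅ 0

nonempty overlaps:
  U1={{q1},{q7},{q1,q2},{q1,q3},{q1,q5},{q1,q6},{q1,q7},{q2,q7},{q3,q7},{q5,q7},{q6,q7},{q1,q2,q5},{q1,q3,q6},{q1,q5,q7},{q3,q6,q7}} U2={{q3},{q1,q3},{q3,q6},{q3,q7},{q1,q3,q6},{q3,q6,q7}} U3={{q6},{q1,q6},{q2,q6},{q3,q6},{q6,q7},{q1,q3,q6},{q3,q6,q7}} U4={{q5},{q1,q5},{q2,q5},{q5,q7},{q1,q2,q5},{q1,q5,q7}} U5={{q4}} U6={{q2},{q1,q2},{q2,q5},{q2,q6},{q2,q7},{q1,q2,q5}}
  U12={{q1,q3},{q3,q7},{q1,q3,q6},{q3,q6,q7}} U13={{q1,q6},{q6,q7},{q1,q3,q6},{q3,q6,q7}} U14={{q1,q5},{q5,q7},{q1,q2,q5},{q1,q5,q7}} U16={{q1,q2},{q2,q7},{q1,q2,q5}} U23={{q3,q6},{q1,q3,q6},{q3,q6,q7}} U36={{q2,q6}} U46={{q2,q5},{q1,q2,q5}}
  U123={{q1,q3,q6},{q3,q6,q7}} U146={{q1,q2,q5}}
C dims 6,7,2; δ0: rk 4, SNF 1^4; δ1: rk 2, SNF 1^2
degree 0: 6−4−0 = 2 → Ȟ^0 ≅ Z^2
degree 1: 7−2−4 = 1 → Ȟ^1 ≅ Z
degree 2: 2−0−2 = 0 → Ȟ^2 ≅ 0


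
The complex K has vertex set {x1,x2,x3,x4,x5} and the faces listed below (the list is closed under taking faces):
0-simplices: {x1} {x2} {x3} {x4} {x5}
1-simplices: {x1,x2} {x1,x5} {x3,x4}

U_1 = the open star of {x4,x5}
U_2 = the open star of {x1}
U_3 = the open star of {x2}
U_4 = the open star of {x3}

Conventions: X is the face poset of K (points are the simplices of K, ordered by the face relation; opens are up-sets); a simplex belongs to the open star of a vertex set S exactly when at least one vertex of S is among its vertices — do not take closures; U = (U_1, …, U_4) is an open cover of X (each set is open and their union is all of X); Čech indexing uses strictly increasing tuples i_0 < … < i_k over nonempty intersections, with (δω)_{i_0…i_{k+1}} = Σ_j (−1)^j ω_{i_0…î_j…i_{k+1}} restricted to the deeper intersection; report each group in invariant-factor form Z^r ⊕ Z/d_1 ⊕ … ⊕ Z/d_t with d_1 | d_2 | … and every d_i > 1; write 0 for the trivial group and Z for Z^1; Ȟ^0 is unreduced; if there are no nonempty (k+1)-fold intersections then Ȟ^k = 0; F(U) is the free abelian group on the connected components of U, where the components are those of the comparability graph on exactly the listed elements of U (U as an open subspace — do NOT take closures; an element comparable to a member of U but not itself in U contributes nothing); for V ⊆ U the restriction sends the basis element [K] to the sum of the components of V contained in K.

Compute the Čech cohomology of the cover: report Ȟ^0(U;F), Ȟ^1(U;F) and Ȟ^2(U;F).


nerve simplices:
  U1={{x4},{x5},{x1,x5},{x3,x4}} U2={{x1},{x1,x2},{x1,x5}} U3={{x2},{x1,x2}} U4={{x3},{x3,x4}}
  U12={{x1,x5}} U14={{x3,x4}} U23={{x1,x2}}
components per intersection:
  U1: {{x4},{x3,x4}} {{x5},{x1,x5}}
  U2: {{x1},{x1,x2},{x1,x5}}
  U3: {{x2},{x1,x2}}
  U4: {{x3},{x3,x4}}
  U12: {{x1,x5}}
  U14: {{x3,x4}}
  U23: {{x1,x2}}
C dims 5,3; δ0: rk 3, SNF 1^3
degree 0: 5−3−0 = 2 → Ȟ^0 ≅ Z^2
degree 1: 3−0−3 = 0 → Ȟ^1 ≅ 0
degree 2: 0−0−0 = 0 → Ȟ^2 ≅ 0

Ȟ^0 ≅ Z^2,  Ȟ^1 ≅ 0,  Ȟ^2 ≅ 0


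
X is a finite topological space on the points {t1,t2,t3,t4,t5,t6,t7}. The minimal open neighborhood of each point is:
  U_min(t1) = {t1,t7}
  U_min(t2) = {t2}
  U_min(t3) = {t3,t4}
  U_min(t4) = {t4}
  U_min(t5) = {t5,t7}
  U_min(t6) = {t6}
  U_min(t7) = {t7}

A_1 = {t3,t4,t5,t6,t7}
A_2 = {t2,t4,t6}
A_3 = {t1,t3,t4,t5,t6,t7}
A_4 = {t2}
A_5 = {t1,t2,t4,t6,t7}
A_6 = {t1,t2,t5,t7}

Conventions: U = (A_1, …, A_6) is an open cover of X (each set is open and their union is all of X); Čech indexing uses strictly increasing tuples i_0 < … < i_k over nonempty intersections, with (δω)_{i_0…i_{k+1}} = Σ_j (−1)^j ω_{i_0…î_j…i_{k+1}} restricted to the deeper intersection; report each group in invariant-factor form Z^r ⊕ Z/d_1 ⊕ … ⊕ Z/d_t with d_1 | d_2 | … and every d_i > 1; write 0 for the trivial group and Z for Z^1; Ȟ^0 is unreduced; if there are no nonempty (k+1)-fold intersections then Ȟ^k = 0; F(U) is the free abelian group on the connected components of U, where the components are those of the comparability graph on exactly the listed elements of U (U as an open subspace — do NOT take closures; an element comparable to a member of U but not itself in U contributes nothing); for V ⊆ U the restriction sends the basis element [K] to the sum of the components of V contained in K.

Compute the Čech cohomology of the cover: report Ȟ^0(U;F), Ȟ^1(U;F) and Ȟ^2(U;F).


Ȟ^0 = Z^4, Ȟ^1 = 0, Ȟ^2 = 0

nerve simplices:
  A12={t4,t6} A13={t3,t4,t5,t6,t7} A15={t4,t6,t7} A16={t5,t7} A23={t4,t6} A24={t2} A25={t2,t4,t6} A26={t2} A35={t1,t4,t6,t7} A36={t1,t5,t7} A45={t2} A46={t2} A56={t1,t2,t7}
  A123={t4,t6} A125={t4,t6} A135={t4,t6,t7} A136={t5,t7} A156={t7} A235={t4,t6} A245={t2} A246={t2} A256={t2} A356={t1,t7} A456={t2}
  A1235={t4,t6} A1356={t7} A2456={t2}
components per intersection:
  A1: {t3,t4} {t5,t7} {t6}
  A2: {t2} {t4} {t6}
  A3: {t1,t5,t7} {t3,t4} {t6}
  A4: {t2}
  A5: {t1,t7} {t2} {t4} {t6}
  A6: {t1,t5,t7} {t2}
  A12: {t4} {t6}
  A13: {t3,t4} {t5,t7} {t6}
  A15: {t4} {t6} {t7}
  A16: {t5,t7}
  A23: {t4} {t6}
  A24: {t2}
  A25: {t2} {t4} {t6}
  A26: {t2}
  A35: {t1,t7} {t4} {t6}
  A36: {t1,t5,t7}
  A45: {t2}
  A46: {t2}
  A56: {t1,t7} {t2}
  A123: {t4} {t6}
  A125: {t4} {t6}
  A135: {t4} {t6} {t7}
  A136: {t5,t7}
  A156: {t7}
  A235: {t4} {t6}
  A245: {t2}
  A246: {t2}
  A256: {t2}
  A356: {t1,t7}
  A456: {t2}
  A1235: {t4} {t6}
  A1356: {t7}
  A2456: {t2}
C dims 16,24,16,4; δ0: rk 12, SNF 1^12; δ1: rk 12, SNF 1^12; δ2: rk 4, SNF 1^4
degree 0: 16−12−0 = 4 → Ȟ^0 ≅ Z^4
degree 1: 24−12−12 = 0 → Ȟ^1 ≅ 0
degree 2: 16−4−12 = 0 → Ȟ^2 ≅ 0


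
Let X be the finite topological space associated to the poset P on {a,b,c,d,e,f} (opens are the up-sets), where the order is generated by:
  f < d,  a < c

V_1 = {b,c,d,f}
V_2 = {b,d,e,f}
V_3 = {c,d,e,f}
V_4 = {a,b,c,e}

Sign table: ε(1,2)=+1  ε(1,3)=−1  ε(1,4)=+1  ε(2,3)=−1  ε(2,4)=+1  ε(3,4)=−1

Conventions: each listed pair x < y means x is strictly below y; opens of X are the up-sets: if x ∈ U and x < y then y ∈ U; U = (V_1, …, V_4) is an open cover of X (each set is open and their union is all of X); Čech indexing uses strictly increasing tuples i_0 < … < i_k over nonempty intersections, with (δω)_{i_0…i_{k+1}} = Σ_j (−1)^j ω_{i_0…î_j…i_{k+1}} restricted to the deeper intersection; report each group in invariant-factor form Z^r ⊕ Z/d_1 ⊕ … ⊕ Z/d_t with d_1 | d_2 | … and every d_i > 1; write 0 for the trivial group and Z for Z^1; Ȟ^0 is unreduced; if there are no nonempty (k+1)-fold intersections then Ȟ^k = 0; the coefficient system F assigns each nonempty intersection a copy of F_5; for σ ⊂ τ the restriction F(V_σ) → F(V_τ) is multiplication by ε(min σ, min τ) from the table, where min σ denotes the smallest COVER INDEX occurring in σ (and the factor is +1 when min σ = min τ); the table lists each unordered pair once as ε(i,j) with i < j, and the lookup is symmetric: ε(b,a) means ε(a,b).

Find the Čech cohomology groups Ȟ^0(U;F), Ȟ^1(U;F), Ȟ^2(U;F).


nonempty intersections:
  V12={b,d,f} V13={c,d,f} V14={b,c} V23={d,e,f} V24={b,e} V34={c,e}
  V123={d,f} V124={b} V134={c} V234={e}
C dims 4,6,4; δ0: rk_F5 3; δ1: rk_F5 3
Ȟ^0: (4−3)−0=1 ⇒ Z/5
Ȟ^1: (6−3)−3=0 ⇒ 0
Ȟ^2: (4−0)−3=1 ⇒ Z/5

Ȟ^0(U;F) ≅ Z/5; Ȟ^1(U;F) ≅ 0; Ȟ^2(U;F) ≅ Z/5


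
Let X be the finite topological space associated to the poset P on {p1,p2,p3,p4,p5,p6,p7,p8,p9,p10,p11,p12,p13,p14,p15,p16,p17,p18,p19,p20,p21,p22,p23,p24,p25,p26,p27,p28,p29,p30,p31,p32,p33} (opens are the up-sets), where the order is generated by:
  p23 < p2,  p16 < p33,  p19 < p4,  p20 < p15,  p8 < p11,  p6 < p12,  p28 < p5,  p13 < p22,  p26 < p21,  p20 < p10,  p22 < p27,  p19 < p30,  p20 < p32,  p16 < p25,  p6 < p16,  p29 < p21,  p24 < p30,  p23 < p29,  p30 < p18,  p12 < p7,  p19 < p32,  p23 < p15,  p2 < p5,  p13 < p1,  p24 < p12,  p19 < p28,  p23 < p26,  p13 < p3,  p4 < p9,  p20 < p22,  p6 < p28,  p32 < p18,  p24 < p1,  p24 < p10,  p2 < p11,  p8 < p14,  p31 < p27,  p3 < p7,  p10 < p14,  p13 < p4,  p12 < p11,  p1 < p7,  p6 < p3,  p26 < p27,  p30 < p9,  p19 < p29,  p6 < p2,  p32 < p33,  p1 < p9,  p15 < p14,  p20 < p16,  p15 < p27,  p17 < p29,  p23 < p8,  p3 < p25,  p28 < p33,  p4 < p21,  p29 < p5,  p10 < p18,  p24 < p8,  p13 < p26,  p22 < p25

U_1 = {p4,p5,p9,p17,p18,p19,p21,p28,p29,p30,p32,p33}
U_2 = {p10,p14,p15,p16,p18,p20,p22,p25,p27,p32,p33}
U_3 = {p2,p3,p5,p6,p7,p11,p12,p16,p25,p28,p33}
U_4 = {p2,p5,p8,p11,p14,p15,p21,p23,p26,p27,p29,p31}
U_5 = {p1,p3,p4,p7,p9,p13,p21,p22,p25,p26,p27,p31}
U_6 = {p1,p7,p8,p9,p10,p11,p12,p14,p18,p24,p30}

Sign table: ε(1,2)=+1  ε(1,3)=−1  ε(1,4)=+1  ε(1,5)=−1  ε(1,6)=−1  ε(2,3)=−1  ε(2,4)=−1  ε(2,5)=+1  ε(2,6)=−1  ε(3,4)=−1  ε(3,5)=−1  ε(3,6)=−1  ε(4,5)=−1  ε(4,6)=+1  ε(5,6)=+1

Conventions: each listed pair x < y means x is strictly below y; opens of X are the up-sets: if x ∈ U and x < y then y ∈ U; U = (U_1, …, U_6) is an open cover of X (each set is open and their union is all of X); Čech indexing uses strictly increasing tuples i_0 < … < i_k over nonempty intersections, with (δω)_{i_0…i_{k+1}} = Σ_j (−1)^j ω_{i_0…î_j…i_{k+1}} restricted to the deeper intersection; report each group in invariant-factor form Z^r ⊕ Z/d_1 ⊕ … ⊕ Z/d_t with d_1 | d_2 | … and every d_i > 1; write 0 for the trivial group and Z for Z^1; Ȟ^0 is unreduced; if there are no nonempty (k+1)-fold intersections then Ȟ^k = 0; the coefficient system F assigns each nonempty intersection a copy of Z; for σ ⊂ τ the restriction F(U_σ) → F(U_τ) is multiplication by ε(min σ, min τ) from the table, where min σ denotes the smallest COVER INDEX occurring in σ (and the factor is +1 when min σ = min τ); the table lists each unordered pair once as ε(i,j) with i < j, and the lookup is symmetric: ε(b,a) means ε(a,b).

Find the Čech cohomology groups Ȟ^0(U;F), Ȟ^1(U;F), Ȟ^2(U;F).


Ȟ^0 = 0; Ȟ^1 = Z/2; Ȟ^2 = Z

cover nerve:
  U12={p18,p32,p33} U13={p5,p28,p33} U14={p5,p21,p29} U15={p4,p9,p21} U16={p9,p18,p30} U23={p16,p25,p33} U24={p14,p15,p27} U25={p22,p25,p27} U26={p10,p14,p18} U34={p2,p5,p11} U35={p3,p7,p25} U36={p7,p11,p12} U45={p21,p26,p27,p31} U46={p8,p11,p14} U56={p1,p7,p9}
  U123={p33} U126={p18} U134={p5} U145={p21} U156={p9} U235={p25} U245={p27} U246={p14} U346={p11} U356={p7}
C dims 6,15,10; δ0: rk 6, SNF 1^5·2; δ1: rk 9, SNF 1^9
Ȟ^0: (6−6)−0=0 ⇒ 0
Ȟ^1: (15−9)−6=0 plus torsion [2] ⇒ Z/2
Ȟ^2: (10−0)−9=1 ⇒ Z


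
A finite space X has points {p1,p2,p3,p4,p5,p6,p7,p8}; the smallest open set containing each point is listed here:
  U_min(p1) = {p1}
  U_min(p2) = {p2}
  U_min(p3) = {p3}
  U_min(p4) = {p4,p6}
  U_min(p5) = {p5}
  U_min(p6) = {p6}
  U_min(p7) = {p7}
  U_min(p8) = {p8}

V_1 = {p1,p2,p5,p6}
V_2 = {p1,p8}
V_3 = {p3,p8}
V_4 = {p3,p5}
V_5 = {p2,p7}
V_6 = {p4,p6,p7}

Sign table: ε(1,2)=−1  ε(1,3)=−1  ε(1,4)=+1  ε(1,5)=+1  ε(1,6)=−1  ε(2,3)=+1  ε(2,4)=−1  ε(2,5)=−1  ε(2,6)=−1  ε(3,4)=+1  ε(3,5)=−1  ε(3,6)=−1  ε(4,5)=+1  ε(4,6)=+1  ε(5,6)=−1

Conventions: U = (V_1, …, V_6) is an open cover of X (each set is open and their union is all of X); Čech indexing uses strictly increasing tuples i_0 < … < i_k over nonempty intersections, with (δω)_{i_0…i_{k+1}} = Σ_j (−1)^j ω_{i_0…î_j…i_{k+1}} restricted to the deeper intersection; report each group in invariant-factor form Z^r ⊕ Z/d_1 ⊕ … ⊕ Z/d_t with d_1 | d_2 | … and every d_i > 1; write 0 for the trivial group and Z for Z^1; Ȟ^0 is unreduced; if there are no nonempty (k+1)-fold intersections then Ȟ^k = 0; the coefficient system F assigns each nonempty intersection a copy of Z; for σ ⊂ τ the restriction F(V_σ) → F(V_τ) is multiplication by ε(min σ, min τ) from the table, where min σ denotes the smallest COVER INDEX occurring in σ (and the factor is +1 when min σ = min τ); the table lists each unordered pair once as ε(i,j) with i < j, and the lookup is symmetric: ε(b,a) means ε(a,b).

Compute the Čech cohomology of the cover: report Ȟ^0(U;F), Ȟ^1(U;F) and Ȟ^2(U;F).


Ȟ^0 = 0, Ȟ^1 = Z ⊕ Z/2 and Ȟ^2 = 0

intersection data:
  V12={p1} V14={p5} V15={p2} V16={p6} V23={p8} V34={p3} V56={p7}
C dims 6,7; δ0: rk 6, SNF 1^5·2
Ȟ^0 = (6 − 6) − 0 = 0, so Ȟ^0 ≅ 0
Ȟ^1 = (7 − 0) − 6 = 1 plus torsion [2], so Ȟ^1 ≅ Z ⊕ Z/2
Ȟ^2 = (0 − 0) − 0 = 0, so Ȟ^2 ≅ 0


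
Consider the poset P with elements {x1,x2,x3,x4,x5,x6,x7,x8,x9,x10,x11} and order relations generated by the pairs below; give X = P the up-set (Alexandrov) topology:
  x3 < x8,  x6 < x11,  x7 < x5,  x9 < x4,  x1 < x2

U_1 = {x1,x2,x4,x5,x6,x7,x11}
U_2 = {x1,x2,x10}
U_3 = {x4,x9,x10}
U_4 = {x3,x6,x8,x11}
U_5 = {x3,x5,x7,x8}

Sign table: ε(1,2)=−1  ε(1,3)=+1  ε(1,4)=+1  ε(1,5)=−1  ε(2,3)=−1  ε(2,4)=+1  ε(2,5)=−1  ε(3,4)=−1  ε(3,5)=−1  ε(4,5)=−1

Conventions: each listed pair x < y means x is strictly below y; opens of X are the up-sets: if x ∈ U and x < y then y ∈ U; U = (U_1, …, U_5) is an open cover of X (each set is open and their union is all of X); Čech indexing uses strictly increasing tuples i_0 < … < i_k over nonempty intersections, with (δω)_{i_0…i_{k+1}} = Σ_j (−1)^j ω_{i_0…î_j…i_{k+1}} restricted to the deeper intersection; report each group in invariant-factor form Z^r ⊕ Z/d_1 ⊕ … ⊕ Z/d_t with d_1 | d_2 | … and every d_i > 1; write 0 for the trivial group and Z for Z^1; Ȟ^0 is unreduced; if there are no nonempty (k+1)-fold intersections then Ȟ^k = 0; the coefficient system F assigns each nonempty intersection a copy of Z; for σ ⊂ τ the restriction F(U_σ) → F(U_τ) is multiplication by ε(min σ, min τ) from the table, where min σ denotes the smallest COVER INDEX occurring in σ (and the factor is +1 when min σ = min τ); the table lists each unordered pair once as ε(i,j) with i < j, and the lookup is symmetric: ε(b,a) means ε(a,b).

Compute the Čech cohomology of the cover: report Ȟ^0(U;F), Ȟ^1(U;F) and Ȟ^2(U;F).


nonempty intersections:
  U12={x1,x2} U13={x4} U14={x6,x11} U15={x5,x7} U23={x10} U45={x3,x8}
C dims 5,6; δ0: rk 4, SNF 1^4
Ȟ^0: (5−4)−0=1 ⇒ Z
Ȟ^1: (6−0)−4=2 ⇒ Z^2
Ȟ^2: (0−0)−0=0 ⇒ 0

Ȟ^0 ≅ Z, Ȟ^1 ≅ Z^2 and Ȟ^2 ≅ 0


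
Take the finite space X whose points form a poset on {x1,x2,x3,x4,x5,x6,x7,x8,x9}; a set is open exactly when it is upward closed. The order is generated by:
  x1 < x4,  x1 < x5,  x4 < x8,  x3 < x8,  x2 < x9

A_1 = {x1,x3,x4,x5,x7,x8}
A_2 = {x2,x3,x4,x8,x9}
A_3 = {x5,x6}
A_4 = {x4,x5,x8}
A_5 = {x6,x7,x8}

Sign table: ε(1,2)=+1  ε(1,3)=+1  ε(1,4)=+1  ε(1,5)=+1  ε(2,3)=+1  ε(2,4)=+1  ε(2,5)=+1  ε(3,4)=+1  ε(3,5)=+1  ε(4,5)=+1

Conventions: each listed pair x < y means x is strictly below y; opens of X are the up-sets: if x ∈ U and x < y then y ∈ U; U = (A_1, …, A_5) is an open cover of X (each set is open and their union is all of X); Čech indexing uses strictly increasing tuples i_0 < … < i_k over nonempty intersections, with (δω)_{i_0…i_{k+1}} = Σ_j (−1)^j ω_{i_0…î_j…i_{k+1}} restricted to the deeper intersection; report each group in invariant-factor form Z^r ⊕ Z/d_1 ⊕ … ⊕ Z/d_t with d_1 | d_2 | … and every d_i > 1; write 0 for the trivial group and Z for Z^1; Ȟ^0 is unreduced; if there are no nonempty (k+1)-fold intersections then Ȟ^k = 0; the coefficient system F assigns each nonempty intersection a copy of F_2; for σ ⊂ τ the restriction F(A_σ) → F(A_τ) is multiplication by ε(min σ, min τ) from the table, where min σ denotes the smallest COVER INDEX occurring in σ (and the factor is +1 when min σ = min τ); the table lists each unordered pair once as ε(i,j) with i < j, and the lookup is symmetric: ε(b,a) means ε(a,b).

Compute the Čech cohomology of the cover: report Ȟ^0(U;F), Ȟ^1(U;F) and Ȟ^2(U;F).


Ȟ^0(U;F) ≅ Z/2,  Ȟ^1(U;F) ≅ Z/2,  Ȟ^2(U;F) ≅ 0

cover nerve:
  A12={x3,x4,x8} A13={x5} A14={x4,x5,x8} A15={x7,x8} A24={x4,x8} A25={x8} A34={x5} A35={x6} A45={x8}
  A124={x4,x8} A125={x8} A134={x5} A145={x8} A245={x8}
  A1245={x8}
C dims 5,9,5,1; δ0: rk_F2 4; δ1: rk_F2 4; δ2: rk_F2 1
Ȟ^0: (5−4)−0=1 ⇒ Z/2
Ȟ^1: (9−4)−4=1 ⇒ Z/2
Ȟ^2: (5−1)−4=0 ⇒ 0


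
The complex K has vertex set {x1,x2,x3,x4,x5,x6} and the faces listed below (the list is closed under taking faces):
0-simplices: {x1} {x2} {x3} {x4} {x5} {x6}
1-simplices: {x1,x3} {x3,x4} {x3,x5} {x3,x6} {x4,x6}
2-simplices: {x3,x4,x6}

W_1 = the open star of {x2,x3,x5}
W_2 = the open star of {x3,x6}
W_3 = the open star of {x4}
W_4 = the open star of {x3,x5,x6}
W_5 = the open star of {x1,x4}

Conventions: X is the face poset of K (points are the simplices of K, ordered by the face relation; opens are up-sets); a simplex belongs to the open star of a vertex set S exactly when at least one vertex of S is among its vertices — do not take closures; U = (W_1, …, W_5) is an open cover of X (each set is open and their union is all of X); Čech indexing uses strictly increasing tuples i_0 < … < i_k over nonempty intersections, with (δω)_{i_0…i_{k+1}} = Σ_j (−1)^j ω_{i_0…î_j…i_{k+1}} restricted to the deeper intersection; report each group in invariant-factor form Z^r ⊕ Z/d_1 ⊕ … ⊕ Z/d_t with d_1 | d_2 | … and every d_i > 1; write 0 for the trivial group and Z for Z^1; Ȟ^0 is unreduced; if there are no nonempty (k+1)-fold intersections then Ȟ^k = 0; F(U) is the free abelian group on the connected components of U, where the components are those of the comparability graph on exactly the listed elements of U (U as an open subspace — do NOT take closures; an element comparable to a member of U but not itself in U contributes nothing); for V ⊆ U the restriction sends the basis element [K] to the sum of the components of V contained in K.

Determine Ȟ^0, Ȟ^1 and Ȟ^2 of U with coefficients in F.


nerve of the cover:
  W1={{x2},{x3},{x5},{x1,x3},{x3,x4},{x3,x5},{x3,x6},{x3,x4,x6}} W2={{x3},{x6},{x1,x3},{x3,x4},{x3,x5},{x3,x6},{x4,x6},{x3,x4,x6}} W3={{x4},{x3,x4},{x4,x6},{x3,x4,x6}} W4={{x3},{x5},{x6},{x1,x3},{x3,x4},{x3,x5},{x3,x6},{x4,x6},{x3,x4,x6}} W5={{x1},{x4},{x1,x3},{x3,x4},{x4,x6},{x3,x4,x6}}
  W12={{x3},{x1,x3},{x3,x4},{x3,x5},{x3,x6},{x3,x4,x6}} W13={{x3,x4},{x3,x4,x6}} W14={{x3},{x5},{x1,x3},{x3,x4},{x3,x5},{x3,x6},{x3,x4,x6}} W15={{x1,x3},{x3,x4},{x3,x4,x6}} W23={{x3,x4},{x4,x6},{x3,x4,x6}} W24={{x3},{x6},{x1,x3},{x3,x4},{x3,x5},{x3,x6},{x4,x6},{x3,x4,x6}} W25={{x1,x3},{x3,x4},{x4,x6},{x3,x4,x6}} W34={{x3,x4},{x4,x6},{x3,x4,x6}} W35={{x4},{x3,x4},{x4,x6},{x3,x4,x6}} W45={{x1,x3},{x3,x4},{x4,x6},{x3,x4,x6}}
  W123={{x3,x4},{x3,x4,x6}} W124={{x3},{x1,x3},{x3,x4},{x3,x5},{x3,x6},{x3,x4,x6}} W125={{x1,x3},{x3,x4},{x3,x4,x6}} W134={{x3,x4},{x3,x4,x6}} W135={{x3,x4},{x3,x4,x6}} W145={{x1,x3},{x3,x4},{x3,x4,x6}} W234={{x3,x4},{x4,x6},{x3,x4,x6}} W235={{x3,x4},{x4,x6},{x3,x4,x6}} W245={{x1,x3},{x3,x4},{x4,x6},{x3,x4,x6}} W345={{x3,x4},{x4,x6},{x3,x4,x6}}
  W1234={{x3,x4},{x3,x4,x6}} W1235={{x3,x4},{x3,x4,x6}} W1245={{x1,x3},{x3,x4},{x3,x4,x6}} W1345={{x3,x4},{x3,x4,x6}} W2345={{x3,x4},{x4,x6},{x3,x4,x6}}
  W12345={{x3,x4},{x3,x4,x6}}
components per intersection:
  W1: {{x2}} {{x3},{x5},{x1,x3},{x3,x4},{x3,x5},{x3,x6},{x3,x4,x6}}
  W2: {{x3},{x6},{x1,x3},{x3,x4},{x3,x5},{x3,x6},{x4,x6},{x3,x4,x6}}
  W3: {{x4},{x3,x4},{x4,x6},{x3,x4,x6}}
  W4: {{x3},{x5},{x6},{x1,x3},{x3,x4},{x3,x5},{x3,x6},{x4,x6},{x3,x4,x6}}
  W5: {{x1},{x1,x3}} {{x4},{x3,x4},{x4,x6},{x3,x4,x6}}
  W12: {{x3},{x1,x3},{x3,x4},{x3,x5},{x3,x6},{x3,x4,x6}}
  W13: {{x3,x4},{x3,x4,x6}}
  W14: {{x3},{x5},{x1,x3},{x3,x4},{x3,x5},{x3,x6},{x3,x4,x6}}
  W15: {{x1,x3}} {{x3,x4},{x3,x4,x6}}
  W23: {{x3,x4},{x4,x6},{x3,x4,x6}}
  W24: {{x3},{x6},{x1,x3},{x3,x4},{x3,x5},{x3,x6},{x4,x6},{x3,x4,x6}}
  W25: {{x1,x3}} {{x3,x4},{x4,x6},{x3,x4,x6}}
  W34: {{x3,x4},{x4,x6},{x3,x4,x6}}
  W35: {{x4},{x3,x4},{x4,x6},{x3,x4,x6}}
  W45: {{x1,x3}} {{x3,x4},{x4,x6},{x3,x4,x6}}
  W123: {{x3,x4},{x3,x4,x6}}
  W124: {{x3},{x1,x3},{x3,x4},{x3,x5},{x3,x6},{x3,x4,x6}}
  W125: {{x1,x3}} {{x3,x4},{x3,x4,x6}}
  W134: {{x3,x4},{x3,x4,x6}}
  W135: {{x3,x4},{x3,x4,x6}}
  W145: {{x1,x3}} {{x3,x4},{x3,x4,x6}}
  W234: {{x3,x4},{x4,x6},{x3,x4,x6}}
  W235: {{x3,x4},{x4,x6},{x3,x4,x6}}
  W245: {{x1,x3}} {{x3,x4},{x4,x6},{x3,x4,x6}}
  W345: {{x3,x4},{x4,x6},{x3,x4,x6}}
  W1234: {{x3,x4},{x3,x4,x6}}
  W1235: {{x3,x4},{x3,x4,x6}}
  W1245: {{x1,x3}} {{x3,x4},{x3,x4,x6}}
  W1345: {{x3,x4},{x3,x4,x6}}
  W2345: {{x3,x4},{x4,x6},{x3,x4,x6}}
  W12345: {{x3,x4},{x3,x4,x6}}
C dims 7,13,13,6; δ0: rk 5, SNF 1^5; δ1: rk 8, SNF 1^8; δ2: rk 5, SNF 1^5
Ȟ^0 = (7 − 5) − 0 = 2, so Ȟ^0 ≅ Z^2
Ȟ^1 = (13 − 8) − 5 = 0, so Ȟ^1 ≅ 0
Ȟ^2 = (13 − 5) − 8 = 0, so Ȟ^2 ≅ 0

Ȟ^0(U;F) ≅ Z^2, Ȟ^1(U;F) ≅ 0, Ȟ^2(U;F) ≅ 0


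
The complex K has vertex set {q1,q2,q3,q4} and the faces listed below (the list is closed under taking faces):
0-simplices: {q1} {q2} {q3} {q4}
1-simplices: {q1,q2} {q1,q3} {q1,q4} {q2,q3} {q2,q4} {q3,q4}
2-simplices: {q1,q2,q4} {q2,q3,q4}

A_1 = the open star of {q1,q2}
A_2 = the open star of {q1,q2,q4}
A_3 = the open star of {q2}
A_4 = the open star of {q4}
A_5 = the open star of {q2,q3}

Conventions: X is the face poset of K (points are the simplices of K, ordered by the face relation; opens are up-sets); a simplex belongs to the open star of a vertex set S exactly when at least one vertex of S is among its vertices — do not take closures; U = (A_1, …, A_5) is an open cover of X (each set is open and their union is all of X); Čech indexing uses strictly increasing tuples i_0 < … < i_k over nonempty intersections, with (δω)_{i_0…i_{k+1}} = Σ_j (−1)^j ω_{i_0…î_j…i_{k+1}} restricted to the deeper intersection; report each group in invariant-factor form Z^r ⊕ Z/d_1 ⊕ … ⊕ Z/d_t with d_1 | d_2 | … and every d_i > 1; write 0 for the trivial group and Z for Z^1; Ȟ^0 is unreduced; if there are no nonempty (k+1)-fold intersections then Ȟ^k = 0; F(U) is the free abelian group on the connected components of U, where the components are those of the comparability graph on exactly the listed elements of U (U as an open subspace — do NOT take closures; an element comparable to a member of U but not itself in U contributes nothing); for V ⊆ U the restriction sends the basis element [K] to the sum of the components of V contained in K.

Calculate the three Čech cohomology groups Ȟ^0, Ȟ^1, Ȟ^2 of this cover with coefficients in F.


cover nerve:
  A1={{q1},{q2},{q1,q2},{q1,q3},{q1,q4},{q2,q3},{q2,q4},{q1,q2,q4},{q2,q3,q4}} A2={{q1},{q2},{q4},{q1,q2},{q1,q3},{q1,q4},{q2,q3},{q2,q4},{q3,q4},{q1,q2,q4},{q2,q3,q4}} A3={{q2},{q1,q2},{q2,q3},{q2,q4},{q1,q2,q4},{q2,q3,q4}} A4={{q4},{q1,q4},{q2,q4},{q3,q4},{q1,q2,q4},{q2,q3,q4}} A5={{q2},{q3},{q1,q2},{q1,q3},{q2,q3},{q2,q4},{q3,q4},{q1,q2,q4},{q2,q3,q4}}
  A12={{q1},{q2},{q1,q2},{q1,q3},{q1,q4},{q2,q3},{q2,q4},{q1,q2,q4},{q2,q3,q4}} A13={{q2},{q1,q2},{q2,q3},{q2,q4},{q1,q2,q4},{q2,q3,q4}} A14={{q1,q4},{q2,q4},{q1,q2,q4},{q2,q3,q4}} A15={{q2},{q1,q2},{q1,q3},{q2,q3},{q2,q4},{q1,q2,q4},{q2,q3,q4}} A23={{q2},{q1,q2},{q2,q3},{q2,q4},{q1,q2,q4},{q2,q3,q4}} A24={{q4},{q1,q4},{q2,q4},{q3,q4},{q1,q2,q4},{q2,q3,q4}} A25={{q2},{q1,q2},{q1,q3},{q2,q3},{q2,q4},{q3,q4},{q1,q2,q4},{q2,q3,q4}} A34={{q2,q4},{q1,q2,q4},{q2,q3,q4}} A35={{q2},{q1,q2},{q2,q3},{q2,q4},{q1,q2,q4},{q2,q3,q4}} A45={{q2,q4},{q3,q4},{q1,q2,q4},{q2,q3,q4}}
  A123={{q2},{q1,q2},{q2,q3},{q2,q4},{q1,q2,q4},{q2,q3,q4}} A124={{q1,q4},{q2,q4},{q1,q2,q4},{q2,q3,q4}} A125={{q2},{q1,q2},{q1,q3},{q2,q3},{q2,q4},{q1,q2,q4},{q2,q3,q4}} A134={{q2,q4},{q1,q2,q4},{q2,q3,q4}} A135={{q2},{q1,q2},{q2,q3},{q2,q4},{q1,q2,q4},{q2,q3,q4}} A145={{q2,q4},{q1,q2,q4},{q2,q3,q4}} A234={{q2,q4},{q1,q2,q4},{q2,q3,q4}} A235={{q2},{q1,q2},{q2,q3},{q2,q4},{q1,q2,q4},{q2,q3,q4}} A245={{q2,q4},{q3,q4},{q1,q2,q4},{q2,q3,q4}} A345={{q2,q4},{q1,q2,q4},{q2,q3,q4}}
  A1234={{q2,q4},{q1,q2,q4},{q2,q3,q4}} A1235={{q2},{q1,q2},{q2,q3},{q2,q4},{q1,q2,q4},{q2,q3,q4}} A1245={{q2,q4},{q1,q2,q4},{q2,q3,q4}} A1345={{q2,q4},{q1,q2,q4},{q2,q3,q4}} A2345={{q2,q4},{q1,q2,q4},{q2,q3,q4}}
  A12345={{q2,q4},{q1,q2,q4},{q2,q3,q4}}
components per intersection:
  A1: {{q1},{q2},{q1,q2},{q1,q3},{q1,q4},{q2,q3},{q2,q4},{q1,q2,q4},{q2,q3,q4}}
  A2: {{q1},{q2},{q4},{q1,q2},{q1,q3},{q1,q4},{q2,q3},{q2,q4},{q3,q4},{q1,q2,q4},{q2,q3,q4}}
  A3: {{q2},{q1,q2},{q2,q3},{q2,q4},{q1,q2,q4},{q2,q3,q4}}
  A4: {{q4},{q1,q4},{q2,q4},{q3,q4},{q1,q2,q4},{q2,q3,q4}}
  A5: {{q2},{q3},{q1,q2},{q1,q3},{q2,q3},{q2,q4},{q3,q4},{q1,q2,q4},{q2,q3,q4}}
  A12: {{q1},{q2},{q1,q2},{q1,q3},{q1,q4},{q2,q3},{q2,q4},{q1,q2,q4},{q2,q3,q4}}
  A13: {{q2},{q1,q2},{q2,q3},{q2,q4},{q1,q2,q4},{q2,q3,q4}}
  A14: {{q1,q4},{q2,q4},{q1,q2,q4},{q2,q3,q4}}
  A15: {{q2},{q1,q2},{q2,q3},{q2,q4},{q1,q2,q4},{q2,q3,q4}} {{q1,q3}}
  A23: {{q2},{q1,q2},{q2,q3},{q2,q4},{q1,q2,q4},{q2,q3,q4}}
  A24: {{q4},{q1,q4},{q2,q4},{q3,q4},{q1,q2,q4},{q2,q3,q4}}
  A25: {{q2},{q1,q2},{q2,q3},{q2,q4},{q3,q4},{q1,q2,q4},{q2,q3,q4}} {{q1,q3}}
  A34: {{q2,q4},{q1,q2,q4},{q2,q3,q4}}
  A35: {{q2},{q1,q2},{q2,q3},{q2,q4},{q1,q2,q4},{q2,q3,q4}}
  A45: {{q2,q4},{q3,q4},{q1,q2,q4},{q2,q3,q4}}
  A123: {{q2},{q1,q2},{q2,q3},{q2,q4},{q1,q2,q4},{q2,q3,q4}}
  A124: {{q1,q4},{q2,q4},{q1,q2,q4},{q2,q3,q4}}
  A125: {{q2},{q1,q2},{q2,q3},{q2,q4},{q1,q2,q4},{q2,q3,q4}} {{q1,q3}}
  A134: {{q2,q4},{q1,q2,q4},{q2,q3,q4}}
  A135: {{q2},{q1,q2},{q2,q3},{q2,q4},{q1,q2,q4},{q2,q3,q4}}
  A145: {{q2,q4},{q1,q2,q4},{q2,q3,q4}}
  A234: {{q2,q4},{q1,q2,q4},{q2,q3,q4}}
  A235: {{q2},{q1,q2},{q2,q3},{q2,q4},{q1,q2,q4},{q2,q3,q4}}
  A245: {{q2,q4},{q3,q4},{q1,q2,q4},{q2,q3,q4}}
  A345: {{q2,q4},{q1,q2,q4},{q2,q3,q4}}
  A1234: {{q2,q4},{q1,q2,q4},{q2,q3,q4}}
  A1235: {{q2},{q1,q2},{q2,q3},{q2,q4},{q1,q2,q4},{q2,q3,q4}}
  A1245: {{q2,q4},{q1,q2,q4},{q2,q3,q4}}
  A1345: {{q2,q4},{q1,q2,q4},{q2,q3,q4}}
  A2345: {{q2,q4},{q1,q2,q4},{q2,q3,q4}}
  A12345: {{q2,q4},{q1,q2,q4},{q2,q3,q4}}
C dims 5,12,11,5; δ0: rk 4, SNF 1^4; δ1: rk 7, SNF 1^7; δ2: rk 4, SNF 1^4
Ȟ^0: (5−4)−0=1 ⇒ Z
Ȟ^1: (12−7)−4=1 ⇒ Z
Ȟ^2: (11−4)−7=0 ⇒ 0

Ȟ^0 ≅ Z, Ȟ^1 ≅ Z and Ȟ^2 ≅ 0
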